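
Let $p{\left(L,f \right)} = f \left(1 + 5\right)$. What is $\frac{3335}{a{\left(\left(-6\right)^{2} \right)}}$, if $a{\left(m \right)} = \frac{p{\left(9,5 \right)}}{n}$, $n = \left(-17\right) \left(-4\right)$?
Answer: $\frac{22678}{3} \approx 7559.3$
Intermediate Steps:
$p{\left(L,f \right)} = 6 f$ ($p{\left(L,f \right)} = f 6 = 6 f$)
$n = 68$
$a{\left(m \right)} = \frac{15}{34}$ ($a{\left(m \right)} = \frac{6 \cdot 5}{68} = 30 \cdot \frac{1}{68} = \frac{15}{34}$)
$\frac{3335}{a{\left(\left(-6\right)^{2} \right)}} = \frac{3335}{\frac{15}{34}} = 3335 \cdot \frac{34}{15} = \frac{22678}{3}$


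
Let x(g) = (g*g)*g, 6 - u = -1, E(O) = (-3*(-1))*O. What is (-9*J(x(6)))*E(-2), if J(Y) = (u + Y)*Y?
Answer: 2601072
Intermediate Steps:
E(O) = 3*O
u = 7 (u = 6 - 1*(-1) = 6 + 1 = 7)
x(g) = g³ (x(g) = g²*g = g³)
J(Y) = Y*(7 + Y) (J(Y) = (7 + Y)*Y = Y*(7 + Y))
(-9*J(x(6)))*E(-2) = (-9*6³*(7 + 6³))*(3*(-2)) = -1944*(7 + 216)*(-6) = -1944*223*(-6) = -9*48168*(-6) = -433512*(-6) = 2601072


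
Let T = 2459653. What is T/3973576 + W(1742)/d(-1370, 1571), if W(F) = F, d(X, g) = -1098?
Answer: -2110635199/2181493224 ≈ -0.96752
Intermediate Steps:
T/3973576 + W(1742)/d(-1370, 1571) = 2459653/3973576 + 1742/(-1098) = 2459653*(1/3973576) + 1742*(-1/1098) = 2459653/3973576 - 871/549 = -2110635199/2181493224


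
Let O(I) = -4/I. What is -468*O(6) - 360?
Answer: -48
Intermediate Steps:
-468*O(6) - 360 = -(-1872)/6 - 360 = -468*(-⅔) - 360 = 312 - 360 = -48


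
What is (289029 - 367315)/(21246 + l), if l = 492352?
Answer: -39143/256799 ≈ -0.15243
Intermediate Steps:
(289029 - 367315)/(21246 + l) = (289029 - 367315)/(21246 + 492352) = -78286/513598 = -78286*1/513598 = -39143/256799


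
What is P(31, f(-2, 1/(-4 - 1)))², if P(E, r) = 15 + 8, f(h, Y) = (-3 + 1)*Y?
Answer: 529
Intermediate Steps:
f(h, Y) = -2*Y
P(E, r) = 23
P(31, f(-2, 1/(-4 - 1)))² = 23² = 529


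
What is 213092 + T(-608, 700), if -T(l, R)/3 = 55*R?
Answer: 97592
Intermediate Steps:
T(l, R) = -165*R
213092 + T(-608, 700) = 213092 - 165*700 = 213092 - 115500 = 97592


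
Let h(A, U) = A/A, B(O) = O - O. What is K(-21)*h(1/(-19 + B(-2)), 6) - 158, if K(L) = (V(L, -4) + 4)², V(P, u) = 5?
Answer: -77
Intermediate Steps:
B(O) = 0
h(A, U) = 1
K(L) = 81 (K(L) = (5 + 4)² = 9² = 81)
K(-21)*h(1/(-19 + B(-2)), 6) - 158 = 81*1 - 158 = 81 - 158 = -77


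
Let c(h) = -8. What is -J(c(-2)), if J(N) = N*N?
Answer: -64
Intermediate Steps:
J(N) = N²
-J(c(-2)) = -1*(-8)² = -1*64 = -64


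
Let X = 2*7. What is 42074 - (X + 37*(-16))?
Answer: 42652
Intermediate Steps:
X = 14
42074 - (X + 37*(-16)) = 42074 - (14 + 37*(-16)) = 42074 - (14 - 592) = 42074 - 1*(-578) = 42074 + 578 = 42652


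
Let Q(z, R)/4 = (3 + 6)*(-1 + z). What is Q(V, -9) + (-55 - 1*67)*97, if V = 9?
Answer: -11546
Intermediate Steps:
Q(z, R) = -36 + 36*z (Q(z, R) = 4*((3 + 6)*(-1 + z)) = 4*(9*(-1 + z)) = 4*(-9 + 9*z) = -36 + 36*z)
Q(V, -9) + (-55 - 1*67)*97 = (-36 + 36*9) + (-55 - 1*67)*97 = (-36 + 324) + (-55 - 67)*97 = 288 - 122*97 = 288 - 11834 = -11546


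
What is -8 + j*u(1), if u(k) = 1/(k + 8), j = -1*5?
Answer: -77/9 ≈ -8.5556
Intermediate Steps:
j = -5
u(k) = 1/(8 + k)
-8 + j*u(1) = -8 - 5/(8 + 1) = -8 - 5/9 = -77/9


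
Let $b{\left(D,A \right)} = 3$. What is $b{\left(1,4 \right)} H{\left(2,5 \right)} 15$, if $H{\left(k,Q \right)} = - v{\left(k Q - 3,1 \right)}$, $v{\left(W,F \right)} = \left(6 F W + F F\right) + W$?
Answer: $-2250$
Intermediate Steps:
$v{\left(W,F \right)} = W + F^{2} + 6 F W$ ($v{\left(W,F \right)} = \left(6 F W + F^{2}\right) + W = \left(F^{2} + 6 F W\right) + W = W + F^{2} + 6 F W$)
$H{\left(k,Q \right)} = 20 - 7 Q k$ ($H{\left(k,Q \right)} = - (\left(k Q - 3\right) + 1^{2} + 6 \cdot 1 \left(k Q - 3\right)) = - (\left(Q k - 3\right) + 1 + 6 \cdot 1 \left(Q k - 3\right)) = - (\left(-3 + Q k\right) + 1 + 6 \cdot 1 \left(-3 + Q k\right)) = - (\left(-3 + Q k\right) + 1 + \left(-18 + 6 Q k\right)) = - (-20 + 7 Q k) = 20 - 7 Q k$)
$b{\left(1,4 \right)} H{\left(2,5 \right)} 15 = 3 \left(20 - 35 \cdot 2\right) 15 = 3 \left(20 - 70\right) 15 = 3 \left(-50\right) 15 = \left(-150\right) 15 = -2250$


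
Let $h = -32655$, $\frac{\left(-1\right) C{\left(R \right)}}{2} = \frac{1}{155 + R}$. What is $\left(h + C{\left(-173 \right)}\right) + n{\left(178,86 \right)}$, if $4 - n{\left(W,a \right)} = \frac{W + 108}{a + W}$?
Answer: $- \frac{1175471}{36} \approx -32652.0$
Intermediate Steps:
$C{\left(R \right)} = - \frac{2}{155 + R}$
$n{\left(W,a \right)} = 4 - \frac{108 + W}{W + a}$ ($n{\left(W,a \right)} = 4 - \frac{W + 108}{a + W} = 4 - \frac{108 + W}{W + a}$)
$\left(h + C{\left(-173 \right)}\right) + n{\left(178,86 \right)} = \left(-32655 - \frac{2}{155 - 173}\right) + \frac{-108 + 3 \cdot 178 + 4 \cdot 86}{178 + 86} = \left(-32655 - \frac{2}{-18}\right) + \frac{-108 + 534 + 344}{264} = \left(-32655 - - \frac{1}{9}\right) + \frac{1}{264} \cdot 770 = \left(-32655 + \frac{1}{9}\right) + \frac{35}{12} = - \frac{293894}{9} + \frac{35}{12} = - \frac{1175471}{36}$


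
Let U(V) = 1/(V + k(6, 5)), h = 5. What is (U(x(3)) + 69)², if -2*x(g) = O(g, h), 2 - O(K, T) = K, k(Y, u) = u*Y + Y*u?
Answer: 69739201/14641 ≈ 4763.3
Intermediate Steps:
k(Y, u) = 2*Y*u (k(Y, u) = Y*u + Y*u = 2*Y*u)
O(K, T) = 2 - K
x(g) = -1 + g/2 (x(g) = -(2 - g)/2 = -1 + g/2)
U(V) = 1/(60 + V) (U(V) = 1/(V + 2*6*5) = 1/(V + 60) = 1/(60 + V))
(U(x(3)) + 69)² = (1/(60 + (-1 + (½)*3)) + 69)² = (1/(60 + (-1 + 3/2)) + 69)² = (1/(60 + ½) + 69)² = (1/(121/2) + 69)² = (2/121 + 69)² = (8351/121)² = 69739201/14641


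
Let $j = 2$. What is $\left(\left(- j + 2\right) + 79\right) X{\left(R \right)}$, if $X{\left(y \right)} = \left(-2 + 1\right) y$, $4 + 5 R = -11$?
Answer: $237$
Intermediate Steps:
$R = -3$ ($R = - \frac{4}{5} + \frac{1}{5} \left(-11\right) = - \frac{4}{5} - \frac{11}{5} = -3$)
$X{\left(y \right)} = - y$
$\left(\left(- j + 2\right) + 79\right) X{\left(R \right)} = \left(\left(\left(-1\right) 2 + 2\right) + 79\right) \left(\left(-1\right) \left(-3\right)\right) = \left(\left(-2 + 2\right) + 79\right) 3 = \left(0 + 79\right) 3 = 79 \cdot 3 = 237$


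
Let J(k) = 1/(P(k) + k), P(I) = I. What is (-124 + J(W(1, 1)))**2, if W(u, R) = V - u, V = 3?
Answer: 245025/16 ≈ 15314.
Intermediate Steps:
W(u, R) = 3 - u
J(k) = 1/(2*k) (J(k) = 1/(k + k) = 1/(2*k))
(-124 + J(W(1, 1)))**2 = (-124 + 1/(2*(3 - 1*1)))**2 = (-124 + 1/(2*(3 - 1)))**2 = (-124 + (1/2)/2)**2 = (-124 + (1/2)*(1/2))**2 = (-124 + 1/4)**2 = (-495/4)**2 = 245025/16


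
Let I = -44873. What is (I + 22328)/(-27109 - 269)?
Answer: 835/1014 ≈ 0.82347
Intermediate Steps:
(I + 22328)/(-27109 - 269) = (-44873 + 22328)/(-27109 - 269) = -22545/(-27378) = -22545*(-1/27378) = 835/1014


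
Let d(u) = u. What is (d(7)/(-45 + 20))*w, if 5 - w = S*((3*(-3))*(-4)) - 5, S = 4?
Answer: 938/25 ≈ 37.520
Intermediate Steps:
w = -134 (w = 5 - (4*((3*(-3))*(-4)) - 5) = 5 - (4*(-9*(-4)) - 5) = 5 - (4*36 - 5) = 5 - (144 - 5) = 5 - 1*139 = 5 - 139 = -134)
(d(7)/(-45 + 20))*w = (7/(-45 + 20))*(-134) = (7/(-25))*(-134) = (7*(-1/25))*(-134) = -7/25*(-134) = 938/25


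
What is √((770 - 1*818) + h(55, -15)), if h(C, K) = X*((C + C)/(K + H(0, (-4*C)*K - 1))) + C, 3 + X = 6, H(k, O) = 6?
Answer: I*√267/3 ≈ 5.4467*I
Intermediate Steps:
X = 3 (X = -3 + 6 = 3)
h(C, K) = C + 6*C/(6 + K) (h(C, K) = 3*((C + C)/(K + 6)) + C = 3*((2*C)/(6 + K)) + C = 3*(2*C/(6 + K)) + C = 6*C/(6 + K) + C = C + 6*C/(6 + K))
√((770 - 1*818) + h(55, -15)) = √((770 - 1*818) + 55*(12 - 15)/(6 - 15)) = √((770 - 818) + 55*(-3)/(-9)) = √(-48 + 55*(-⅑)*(-3)) = √(-48 + 55/3) = √(-89/3) = I*√267/3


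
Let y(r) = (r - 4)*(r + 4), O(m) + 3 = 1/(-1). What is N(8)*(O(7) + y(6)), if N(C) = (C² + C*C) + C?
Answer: 2176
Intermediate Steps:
O(m) = -4 (O(m) = -3 + 1/(-1) = -3 - 1 = -4)
y(r) = (-4 + r)*(4 + r)
N(C) = C + 2*C² (N(C) = (C² + C²) + C = 2*C² + C = C + 2*C²)
N(8)*(O(7) + y(6)) = (8*(1 + 2*8))*(-4 + (-16 + 6²)) = (8*(1 + 16))*(-4 + (-16 + 36)) = (8*17)*(-4 + 20) = 136*16 = 2176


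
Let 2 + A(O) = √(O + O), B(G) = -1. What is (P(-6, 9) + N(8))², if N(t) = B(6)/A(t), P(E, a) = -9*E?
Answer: 11449/4 ≈ 2862.3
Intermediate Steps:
A(O) = -2 + √2*√O (A(O) = -2 + √(O + O) = -2 + √(2*O) = -2 + √2*√O)
N(t) = -1/(-2 + √2*√t)
(P(-6, 9) + N(8))² = (-9*(-6) - 1/(-2 + √2*√8))² = (54 - 1/(-2 + √2*(2*√2)))² = (54 - 1/(-2 + 4))² = (54 - 1/2)² = (54 - 1*½)² = (54 - ½)² = (107/2)² = 11449/4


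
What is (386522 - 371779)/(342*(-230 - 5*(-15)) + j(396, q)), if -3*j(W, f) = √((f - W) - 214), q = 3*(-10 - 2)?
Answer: -185098365/665540567 + 44229*I*√646/25290541546 ≈ -0.27812 + 4.4449e-5*I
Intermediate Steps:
q = -36 (q = 3*(-12) = -36)
j(W, f) = -√(-214 + f - W)/3 (j(W, f) = -√((f - W) - 214)/3 = -√(-214 + f - W)/3)
(386522 - 371779)/(342*(-230 - 5*(-15)) + j(396, q)) = (386522 - 371779)/(342*(-230 - 5*(-15)) - √(-214 - 36 - 1*396)/3) = 14743/(342*(-230 + 75) - √(-214 - 36 - 396)/3) = 14743/(342*(-155) - I*√646/3) = 14743/(-53010 - I*√646/3)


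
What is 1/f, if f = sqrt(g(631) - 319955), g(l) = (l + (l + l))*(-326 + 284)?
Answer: -I*sqrt(399461)/399461 ≈ -0.0015822*I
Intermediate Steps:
g(l) = -126*l (g(l) = (l + 2*l)*(-42) = (3*l)*(-42) = -126*l)
f = I*sqrt(399461) (f = sqrt(-126*631 - 319955) = sqrt(-79506 - 319955) = sqrt(-399461) = I*sqrt(399461) ≈ 632.03*I)
1/f = 1/(I*sqrt(399461)) = -I*sqrt(399461)/399461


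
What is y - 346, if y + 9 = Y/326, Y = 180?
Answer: -57775/163 ≈ -354.45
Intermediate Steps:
y = -1377/163 (y = -9 + 180/326 = -9 + 180*(1/326) = -9 + 90/163 = -1377/163 ≈ -8.4478)
y - 346 = -1377/163 - 346 = -57775/163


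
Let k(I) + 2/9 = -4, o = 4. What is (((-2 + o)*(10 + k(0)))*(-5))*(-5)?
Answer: 2600/9 ≈ 288.89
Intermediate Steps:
k(I) = -38/9 (k(I) = -2/9 - 4 = -38/9)
(((-2 + o)*(10 + k(0)))*(-5))*(-5) = (((-2 + 4)*(10 - 38/9))*(-5))*(-5) = ((2*(52/9))*(-5))*(-5) = ((104/9)*(-5))*(-5) = -520/9*(-5) = 2600/9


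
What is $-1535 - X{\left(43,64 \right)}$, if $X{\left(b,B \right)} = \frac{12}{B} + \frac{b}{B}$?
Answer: $- \frac{98295}{64} \approx -1535.9$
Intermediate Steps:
$-1535 - X{\left(43,64 \right)} = -1535 - \frac{12 + 43}{64} = -1535 - \frac{1}{64} \cdot 55 = -1535 - \frac{55}{64} = - \frac{98295}{64}$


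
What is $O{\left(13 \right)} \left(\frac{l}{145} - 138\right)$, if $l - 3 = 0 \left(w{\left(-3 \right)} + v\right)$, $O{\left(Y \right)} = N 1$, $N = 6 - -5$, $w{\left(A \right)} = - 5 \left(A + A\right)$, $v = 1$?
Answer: $- \frac{220077}{145} \approx -1517.8$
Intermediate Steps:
$w{\left(A \right)} = - 10 A$ ($w{\left(A \right)} = - 5 \cdot 2 A = - 10 A$)
$N = 11$ ($N = 6 + 5 = 11$)
$O{\left(Y \right)} = 11$ ($O{\left(Y \right)} = 11 \cdot 1 = 11$)
$l = 3$ ($l = 3 + 0 \left(\left(-10\right) \left(-3\right) + 1\right) = 3 + 0 \left(30 + 1\right) = 3 + 0 \cdot 31 = 3 + 0 = 3$)
$O{\left(13 \right)} \left(\frac{l}{145} - 138\right) = 11 \left(\frac{3}{145} - 138\right) = 11 \left(- \frac{20007}{145}\right) = - \frac{220077}{145}$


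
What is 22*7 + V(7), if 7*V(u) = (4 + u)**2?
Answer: 1199/7 ≈ 171.29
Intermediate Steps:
V(u) = (4 + u)**2/7
22*7 + V(7) = 22*7 + (4 + 7)**2/7 = 154 + (1/7)*11**2 = 154 + (1/7)*121 = 154 + 121/7 = 1199/7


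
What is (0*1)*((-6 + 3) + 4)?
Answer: 0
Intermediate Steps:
(0*1)*((-6 + 3) + 4) = 0*(-3 + 4) = 0*1 = 0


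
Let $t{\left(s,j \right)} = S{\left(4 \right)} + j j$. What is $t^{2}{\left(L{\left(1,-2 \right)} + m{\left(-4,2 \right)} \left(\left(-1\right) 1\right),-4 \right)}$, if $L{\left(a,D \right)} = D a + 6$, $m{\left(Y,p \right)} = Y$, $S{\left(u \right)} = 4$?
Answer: $400$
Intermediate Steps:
$L{\left(a,D \right)} = 6 + D a$
$t{\left(s,j \right)} = 4 + j^{2}$ ($t{\left(s,j \right)} = 4 + j j = 4 + j^{2}$)
$t^{2}{\left(L{\left(1,-2 \right)} + m{\left(-4,2 \right)} \left(\left(-1\right) 1\right),-4 \right)} = \left(4 + \left(-4\right)^{2}\right)^{2} = \left(4 + 16\right)^{2} = 20^{2} = 400$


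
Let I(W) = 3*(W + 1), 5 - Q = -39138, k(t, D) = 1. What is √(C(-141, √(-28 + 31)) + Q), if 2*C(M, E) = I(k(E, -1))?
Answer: 23*√74 ≈ 197.85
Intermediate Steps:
Q = 39143 (Q = 5 - 1*(-39138) = 5 + 39138 = 39143)
I(W) = 3 + 3*W (I(W) = 3*(1 + W) = 3 + 3*W)
C(M, E) = 3 (C(M, E) = (3 + 3*1)/2 = (3 + 3)/2 = (½)*6 = 3)
√(C(-141, √(-28 + 31)) + Q) = √(3 + 39143) = √39146 = 23*√74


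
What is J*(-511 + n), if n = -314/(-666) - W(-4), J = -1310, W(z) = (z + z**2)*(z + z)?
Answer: 180829780/333 ≈ 5.4303e+5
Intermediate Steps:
W(z) = 2*z*(z + z**2) (W(z) = (z + z**2)*(2*z) = 2*z*(z + z**2))
n = 32125/333 (n = -314/(-666) - 2*(-4)**2*(1 - 4) = -314*(-1/666) - 2*16*(-3) = 157/333 - 1*(-96) = 157/333 + 96 = 32125/333 ≈ 96.471)
J*(-511 + n) = -1310*(-511 + 32125/333) = -1310*(-138038/333) = 180829780/333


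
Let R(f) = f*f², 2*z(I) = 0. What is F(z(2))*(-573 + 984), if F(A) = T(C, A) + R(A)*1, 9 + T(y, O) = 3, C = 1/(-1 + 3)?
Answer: -2466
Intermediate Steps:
C = ½ (C = 1/2 = ½ ≈ 0.50000)
T(y, O) = -6 (T(y, O) = -9 + 3 = -6)
z(I) = 0 (z(I) = (½)*0 = 0)
R(f) = f³
F(A) = -6 + A³ (F(A) = -6 + A³*1 = -6 + A³)
F(z(2))*(-573 + 984) = (-6 + 0³)*(-573 + 984) = (-6 + 0)*411 = -6*411 = -2466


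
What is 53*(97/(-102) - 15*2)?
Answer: -167321/102 ≈ -1640.4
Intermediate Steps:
53*(97/(-102) - 15*2) = 53*(97*(-1/102) - 30) = 53*(-97/102 - 30) = 53*(-3157/102) = -167321/102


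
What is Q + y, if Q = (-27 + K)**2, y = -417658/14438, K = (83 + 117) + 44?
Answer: 339726662/7219 ≈ 47060.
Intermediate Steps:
K = 244 (K = 200 + 44 = 244)
y = -208829/7219 (y = -417658*1/14438 = -208829/7219 ≈ -28.928)
Q = 47089 (Q = (-27 + 244)**2 = 217**2 = 47089)
Q + y = 47089 - 208829/7219 = 339726662/7219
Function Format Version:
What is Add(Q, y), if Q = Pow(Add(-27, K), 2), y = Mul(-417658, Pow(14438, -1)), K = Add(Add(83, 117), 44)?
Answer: Rational(339726662, 7219) ≈ 47060.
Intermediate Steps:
K = 244 (K = Add(200, 44) = 244)
y = Rational(-208829, 7219) (y = Mul(-417658, Rational(1, 14438)) = Rational(-208829, 7219) ≈ -28.928)
Q = 47089 (Q = Pow(Add(-27, 244), 2) = Pow(217, 2) = 47089)
Add(Q, y) = Add(47089, Rational(-208829, 7219)) = Rational(339726662, 7219)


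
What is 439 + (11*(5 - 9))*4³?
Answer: -2377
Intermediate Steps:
439 + (11*(5 - 9))*4³ = 439 + (11*(-4))*64 = 439 - 44*64 = 439 - 2816 = -2377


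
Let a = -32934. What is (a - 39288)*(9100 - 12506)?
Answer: 245988132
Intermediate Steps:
(a - 39288)*(9100 - 12506) = (-32934 - 39288)*(9100 - 12506) = -72222*(-3406) = 245988132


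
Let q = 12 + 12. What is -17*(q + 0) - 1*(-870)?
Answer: 462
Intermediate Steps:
q = 24
-17*(q + 0) - 1*(-870) = -17*(24 + 0) - 1*(-870) = -17*24 + 870 = -408 + 870 = 462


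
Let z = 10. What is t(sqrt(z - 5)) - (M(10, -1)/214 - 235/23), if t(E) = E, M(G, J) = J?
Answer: 50313/4922 + sqrt(5) ≈ 12.458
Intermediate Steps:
t(sqrt(z - 5)) - (M(10, -1)/214 - 235/23) = sqrt(10 - 5) - (-1/214 - 235/23) = sqrt(5) - (-1*1/214 - 235*1/23) = sqrt(5) - (-1/214 - 235/23) = sqrt(5) - 1*(-50313/4922) = sqrt(5) + 50313/4922 = 50313/4922 + sqrt(5)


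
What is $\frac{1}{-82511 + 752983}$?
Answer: $\frac{1}{670472} \approx 1.4915 \cdot 10^{-6}$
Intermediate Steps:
$\frac{1}{-82511 + 752983} = \frac{1}{670472}$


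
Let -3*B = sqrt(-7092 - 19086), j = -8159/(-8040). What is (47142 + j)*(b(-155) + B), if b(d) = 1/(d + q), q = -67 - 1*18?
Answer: -379029839/1929600 - 379029839*I*sqrt(26178)/24120 ≈ -196.43 - 2.5425e+6*I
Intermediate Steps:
j = 8159/8040 (j = -8159*(-1/8040) = 8159/8040 ≈ 1.0148)
q = -85 (q = -67 - 18 = -85)
B = -I*sqrt(26178)/3 (B = -sqrt(-7092 - 19086)/3 = -I*sqrt(26178)/3 ≈ -53.932*I)
b(d) = 1/(-85 + d) (b(d) = 1/(d - 85) = 1/(-85 + d))
(47142 + j)*(b(-155) + B) = (47142 + 8159/8040)*(1/(-85 - 155) - I*sqrt(26178)/3) = 379029839*(1/(-240) - I*sqrt(26178)/3)/8040 = 379029839*(-1/240 - I*sqrt(26178)/3)/8040 = -379029839/1929600 - 379029839*I*sqrt(26178)/24120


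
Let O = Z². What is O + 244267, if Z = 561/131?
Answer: 4192180708/17161 ≈ 2.4429e+5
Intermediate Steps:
Z = 561/131 (Z = 561*(1/131) = 561/131 ≈ 4.2824)
O = 314721/17161 (O = (561/131)² = 314721/17161 ≈ 18.339)
O + 244267 = 314721/17161 + 244267 = 4192180708/17161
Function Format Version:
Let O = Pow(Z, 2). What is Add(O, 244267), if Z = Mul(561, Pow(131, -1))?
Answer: Rational(4192180708, 17161) ≈ 2.4429e+5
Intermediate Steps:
Z = Rational(561, 131) (Z = Mul(561, Rational(1, 131)) = Rational(561, 131) ≈ 4.2824)
O = Rational(314721, 17161) (O = Pow(Rational(561, 131), 2) = Rational(314721, 17161) ≈ 18.339)
Add(O, 244267) = Add(Rational(314721, 17161), 244267) = Rational(4192180708, 17161)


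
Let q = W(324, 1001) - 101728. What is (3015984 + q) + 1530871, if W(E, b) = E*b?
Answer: 4769451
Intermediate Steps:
q = 222596 (q = 324*1001 - 101728 = 324324 - 101728 = 222596)
(3015984 + q) + 1530871 = (3015984 + 222596) + 1530871 = 3238580 + 1530871 = 4769451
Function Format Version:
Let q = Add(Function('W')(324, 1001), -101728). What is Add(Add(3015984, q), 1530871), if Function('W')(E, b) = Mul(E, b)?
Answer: 4769451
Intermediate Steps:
q = 222596 (q = Add(Mul(324, 1001), -101728) = Add(324324, -101728) = 222596)
Add(Add(3015984, q), 1530871) = Add(Add(3015984, 222596), 1530871) = Add(3238580, 1530871) = 4769451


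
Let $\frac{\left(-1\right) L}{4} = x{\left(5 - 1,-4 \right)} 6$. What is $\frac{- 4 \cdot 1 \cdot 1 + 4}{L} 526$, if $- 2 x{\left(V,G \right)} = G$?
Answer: $0$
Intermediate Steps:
$x{\left(V,G \right)} = - \frac{G}{2}$
$L = -48$ ($L = - 4 \left(- \frac{1}{2}\right) \left(-4\right) 6 = - 4 \cdot 2 \cdot 6 = \left(-4\right) 12 = -48$)
$\frac{- 4 \cdot 1 \cdot 1 + 4}{L} 526 = \frac{- 4 \cdot 1 \cdot 1 + 4}{-48} \cdot 526 = \left(\left(-4\right) 1 + 4\right) \left(- \frac{1}{48}\right) 526 = \left(-4 + 4\right) \left(- \frac{1}{48}\right) 526 = 0 \left(- \frac{1}{48}\right) 526 = 0 \cdot 526 = 0$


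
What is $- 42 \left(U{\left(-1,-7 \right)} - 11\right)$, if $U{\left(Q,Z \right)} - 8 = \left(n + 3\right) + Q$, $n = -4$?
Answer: $210$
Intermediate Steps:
$U{\left(Q,Z \right)} = 7 + Q$ ($U{\left(Q,Z \right)} = 8 + \left(\left(-4 + 3\right) + Q\right) = 8 + \left(-1 + Q\right) = 7 + Q$)
$- 42 \left(U{\left(-1,-7 \right)} - 11\right) = - 42 \left(\left(7 - 1\right) - 11\right) = - 42 \left(6 - 11\right) = \left(-42\right) \left(-5\right) = 210$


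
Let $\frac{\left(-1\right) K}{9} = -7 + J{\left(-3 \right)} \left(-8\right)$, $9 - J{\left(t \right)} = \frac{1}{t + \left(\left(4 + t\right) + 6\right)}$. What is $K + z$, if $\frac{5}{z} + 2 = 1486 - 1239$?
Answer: $\frac{33958}{49} \approx 693.02$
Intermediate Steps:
$J{\left(t \right)} = 9 - \frac{1}{10 + 2 t}$ ($J{\left(t \right)} = 9 - \frac{1}{t + \left(\left(4 + t\right) + 6\right)} = 9 - \frac{1}{t + \left(10 + t\right)} = 9 - \frac{1}{10 + 2 t}$)
$K = 693$ ($K = - 9 \left(-7 + \frac{89 + 18 \left(-3\right)}{2 \left(5 - 3\right)} \left(-8\right)\right) = - 9 \left(-7 + \frac{89 - 54}{2 \cdot 2} \left(-8\right)\right) = - 9 \left(-7 + \frac{1}{2} \cdot \frac{1}{2} \cdot 35 \left(-8\right)\right) = - 9 \left(-7 + \frac{35}{4} \left(-8\right)\right) = - 9 \left(-7 - 70\right) = \left(-9\right) \left(-77\right) = 693$)
$z = \frac{1}{49}$ ($z = \frac{5}{-2 + \left(1486 - 1239\right)} = \frac{5}{-2 + 247} = \frac{5}{245} = 5 \cdot \frac{1}{245} = \frac{1}{49} \approx 0.020408$)
$K + z = 693 + \frac{1}{49} = \frac{33958}{49}$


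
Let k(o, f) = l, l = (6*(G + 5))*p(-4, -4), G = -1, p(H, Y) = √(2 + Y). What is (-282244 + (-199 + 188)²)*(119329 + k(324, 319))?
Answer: -33665455467 - 6770952*I*√2 ≈ -3.3665e+10 - 9.5756e+6*I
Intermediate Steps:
l = 24*I*√2 (l = (6*(-1 + 5))*√(2 - 4) = (6*4)*√(-2) = 24*(I*√2) = 24*I*√2 ≈ 33.941*I)
k(o, f) = 24*I*√2
(-282244 + (-199 + 188)²)*(119329 + k(324, 319)) = (-282244 + (-199 + 188)²)*(119329 + 24*I*√2) = (-282244 + (-11)²)*(119329 + 24*I*√2) = (-282244 + 121)*(119329 + 24*I*√2) = -282123*(119329 + 24*I*√2) = -33665455467 - 6770952*I*√2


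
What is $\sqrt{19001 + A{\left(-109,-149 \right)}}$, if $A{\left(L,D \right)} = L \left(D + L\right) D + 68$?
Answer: $i \sqrt{4171109} \approx 2042.3 i$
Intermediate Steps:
$A{\left(L,D \right)} = 68 + D L \left(D + L\right)$ ($A{\left(L,D \right)} = D L \left(D + L\right) + 68 = 68 + D L \left(D + L\right)$)
$\sqrt{19001 + A{\left(-109,-149 \right)}} = \sqrt{19001 - \left(-68 + 1770269 + 2419909\right)} = \sqrt{19001 - 4190110} = \sqrt{-4171109} = i \sqrt{4171109}$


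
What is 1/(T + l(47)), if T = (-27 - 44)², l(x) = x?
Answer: 1/5088 ≈ 0.00019654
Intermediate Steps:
T = 5041 (T = (-71)² = 5041)
1/(T + l(47)) = 1/(5041 + 47) = 1/5088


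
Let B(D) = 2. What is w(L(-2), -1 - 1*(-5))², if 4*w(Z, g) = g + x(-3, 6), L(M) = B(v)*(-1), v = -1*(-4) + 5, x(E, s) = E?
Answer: 1/16 ≈ 0.062500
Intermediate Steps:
v = 9 (v = 4 + 5 = 9)
L(M) = -2 (L(M) = 2*(-1) = -2)
w(Z, g) = -¾ + g/4 (w(Z, g) = (g - 3)/4 = (-3 + g)/4 = -¾ + g/4)
w(L(-2), -1 - 1*(-5))² = (-¾ + (-1 - 1*(-5))/4)² = (-¾ + (-1 + 5)/4)² = (-¾ + (¼)*4)² = (-¾ + 1)² = (¼)² = 1/16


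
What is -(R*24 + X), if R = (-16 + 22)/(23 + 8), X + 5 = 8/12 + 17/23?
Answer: -2248/2139 ≈ -1.0510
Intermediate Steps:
X = -248/69 (X = -5 + (8/12 + 17/23) = -5 + (8*(1/12) + 17*(1/23)) = -5 + (⅔ + 17/23) = -5 + 97/69 = -248/69 ≈ -3.5942)
R = 6/31 ≈ 0.19355
-(R*24 + X) = -((6/31)*24 - 248/69) = -(144/31 - 248/69) = -1*2248/2139 = -2248/2139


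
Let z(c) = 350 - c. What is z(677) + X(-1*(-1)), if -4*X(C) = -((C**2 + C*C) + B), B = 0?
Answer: -653/2 ≈ -326.50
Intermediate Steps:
X(C) = C**2/2 (X(C) = -(-1)*((C**2 + C*C) + 0)/4 = -(-1)*((C**2 + C**2) + 0)/4 = -(-1)*(2*C**2 + 0)/4 = -(-1)*2*C**2/4 = -(-1)*C**2/2 = C**2/2)
z(677) + X(-1*(-1)) = (350 - 1*677) + (-1*(-1))**2/2 = (350 - 677) + (1/2)*1**2 = -327 + (1/2)*1 = -327 + 1/2 = -653/2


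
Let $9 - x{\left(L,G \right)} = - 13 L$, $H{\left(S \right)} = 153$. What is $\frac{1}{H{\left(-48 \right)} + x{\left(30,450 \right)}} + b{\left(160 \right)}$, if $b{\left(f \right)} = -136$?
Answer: $- \frac{75071}{552} \approx -136.0$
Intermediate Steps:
$x{\left(L,G \right)} = 9 + 13 L$ ($x{\left(L,G \right)} = 9 - - 13 L = 9 + 13 L$)
$\frac{1}{H{\left(-48 \right)} + x{\left(30,450 \right)}} + b{\left(160 \right)} = \frac{1}{153 + \left(9 + 13 \cdot 30\right)} - 136 = \frac{1}{153 + \left(9 + 390\right)} - 136 = \frac{1}{153 + 399} - 136 = \frac{1}{552} - 136 = - \frac{75071}{552}$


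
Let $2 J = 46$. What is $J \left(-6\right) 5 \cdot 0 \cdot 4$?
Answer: $0$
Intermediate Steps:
$J = 23$ ($J = \frac{1}{2} \cdot 46 = 23$)
$J \left(-6\right) 5 \cdot 0 \cdot 4 = 23 \left(-6\right) 5 \cdot 0 \cdot 4 = - 138 \cdot 0 \cdot 4 = \left(-138\right) 0 = 0$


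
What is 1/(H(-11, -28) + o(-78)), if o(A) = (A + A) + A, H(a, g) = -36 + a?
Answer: -1/281 ≈ -0.0035587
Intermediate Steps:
o(A) = 3*A (o(A) = 2*A + A = 3*A)
1/(H(-11, -28) + o(-78)) = 1/((-36 - 11) + 3*(-78)) = 1/(-47 - 234) = 1/(-281) = -1/281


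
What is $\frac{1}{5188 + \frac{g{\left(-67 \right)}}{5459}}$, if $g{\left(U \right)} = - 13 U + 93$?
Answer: $\frac{5459}{28322256} \approx 0.00019275$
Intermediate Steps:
$g{\left(U \right)} = 93 - 13 U$
$\frac{1}{5188 + \frac{g{\left(-67 \right)}}{5459}} = \frac{1}{5188 + \frac{93 - -871}{5459}} = \frac{1}{5188 + \left(93 + 871\right) \frac{1}{5459}} = \frac{1}{5188 + 964 \cdot \frac{1}{5459}} = \frac{1}{5188 + \frac{964}{5459}} = \frac{1}{\frac{28322256}{5459}} = \frac{5459}{28322256}$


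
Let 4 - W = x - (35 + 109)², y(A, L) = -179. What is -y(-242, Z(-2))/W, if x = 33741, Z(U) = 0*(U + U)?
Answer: -179/13001 ≈ -0.013768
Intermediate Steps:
Z(U) = 0 (Z(U) = 0*(2*U) = 0)
W = -13001 (W = 4 - (33741 - (35 + 109)²) = 4 - (33741 - 1*144²) = 4 - (33741 - 1*20736) = 4 - (33741 - 20736) = 4 - 1*13005 = 4 - 13005 = -13001)
-y(-242, Z(-2))/W = -(-179)/(-13001) = -(-179)*(-1)/13001 = -1*179/13001 = -179/13001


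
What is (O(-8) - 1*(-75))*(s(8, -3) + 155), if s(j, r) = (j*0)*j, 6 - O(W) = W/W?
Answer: 12400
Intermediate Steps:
O(W) = 5 (O(W) = 6 - W/W = 6 - 1*1 = 6 - 1 = 5)
s(j, r) = 0 (s(j, r) = 0*j = 0)
(O(-8) - 1*(-75))*(s(8, -3) + 155) = (5 - 1*(-75))*(0 + 155) = (5 + 75)*155 = 80*155 = 12400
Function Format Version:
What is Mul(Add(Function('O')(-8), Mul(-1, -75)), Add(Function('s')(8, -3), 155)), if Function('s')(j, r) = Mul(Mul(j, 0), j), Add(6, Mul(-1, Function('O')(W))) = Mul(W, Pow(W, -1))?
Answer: 12400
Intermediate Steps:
Function('O')(W) = 5 (Function('O')(W) = Add(6, Mul(-1, Mul(W, Pow(W, -1)))) = Add(6, Mul(-1, 1)) = Add(6, -1) = 5)
Function('s')(j, r) = 0 (Function('s')(j, r) = Mul(0, j) = 0)
Mul(Add(Function('O')(-8), Mul(-1, -75)), Add(Function('s')(8, -3), 155)) = Mul(Add(5, Mul(-1, -75)), Add(0, 155)) = Mul(Add(5, 75), 155) = Mul(80, 155) = 12400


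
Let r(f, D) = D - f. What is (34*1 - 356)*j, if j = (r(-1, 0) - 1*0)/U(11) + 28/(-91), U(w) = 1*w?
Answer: 9982/143 ≈ 69.804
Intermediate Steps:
U(w) = w
j = -31/143 (j = ((0 - 1*(-1)) - 1*0)/11 + 28/(-91) = ((0 + 1) + 0)*(1/11) + 28*(-1/91) = (1 + 0)*(1/11) - 4/13 = 1*(1/11) - 4/13 = 1/11 - 4/13 = -31/143 ≈ -0.21678)
(34*1 - 356)*j = (34*1 - 356)*(-31/143) = (34 - 356)*(-31/143) = -322*(-31/143) = 9982/143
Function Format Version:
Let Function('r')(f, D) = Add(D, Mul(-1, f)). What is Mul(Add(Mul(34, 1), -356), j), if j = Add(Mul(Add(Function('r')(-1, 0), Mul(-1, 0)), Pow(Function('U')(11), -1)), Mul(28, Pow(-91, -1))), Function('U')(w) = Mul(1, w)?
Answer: Rational(9982, 143) ≈ 69.804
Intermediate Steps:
Function('U')(w) = w
j = Rational(-31, 143) (j = Add(Mul(Add(Add(0, Mul(-1, -1)), Mul(-1, 0)), Pow(11, -1)), Mul(28, Pow(-91, -1))) = Add(Mul(Add(Add(0, 1), 0), Rational(1, 11)), Mul(28, Rational(-1, 91))) = Add(Mul(Add(1, 0), Rational(1, 11)), Rational(-4, 13)) = Add(Mul(1, Rational(1, 11)), Rational(-4, 13)) = Add(Rational(1, 11), Rational(-4, 13)) = Rational(-31, 143) ≈ -0.21678)
Mul(Add(Mul(34, 1), -356), j) = Mul(Add(Mul(34, 1), -356), Rational(-31, 143)) = Mul(Add(34, -356), Rational(-31, 143)) = Mul(-322, Rational(-31, 143)) = Rational(9982, 143)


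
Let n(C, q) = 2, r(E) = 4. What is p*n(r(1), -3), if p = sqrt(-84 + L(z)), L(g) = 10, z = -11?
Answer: 2*I*sqrt(74) ≈ 17.205*I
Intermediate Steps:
p = I*sqrt(74) (p = sqrt(-84 + 10) = sqrt(-74) = I*sqrt(74) ≈ 8.6023*I)
p*n(r(1), -3) = (I*sqrt(74))*2 = 2*I*sqrt(74)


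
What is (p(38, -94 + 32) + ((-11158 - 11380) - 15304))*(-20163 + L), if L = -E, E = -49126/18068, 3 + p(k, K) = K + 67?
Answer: 3445861362680/4517 ≈ 7.6286e+8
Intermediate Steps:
p(k, K) = 64 + K (p(k, K) = -3 + (K + 67) = -3 + (67 + K) = 64 + K)
E = -24563/9034 (E = -49126*1/18068 = -24563/9034 ≈ -2.7190)
L = 24563/9034 (L = -1*(-24563/9034) = 24563/9034 ≈ 2.7190)
(p(38, -94 + 32) + ((-11158 - 11380) - 15304))*(-20163 + L) = ((64 + (-94 + 32)) + ((-11158 - 11380) - 15304))*(-20163 + 24563/9034) = ((64 - 62) + (-22538 - 15304))*(-182127979/9034) = (2 - 37842)*(-182127979/9034) = -37840*(-182127979/9034) = 3445861362680/4517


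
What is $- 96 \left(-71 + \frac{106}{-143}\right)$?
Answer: $\frac{984864}{143} \approx 6887.2$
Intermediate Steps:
$- 96 \left(-71 + \frac{106}{-143}\right) = - 96 \left(-71 + 106 \left(- \frac{1}{143}\right)\right) = - 96 \left(-71 - \frac{106}{143}\right) = \left(-96\right) \left(- \frac{10259}{143}\right) = \frac{984864}{143}$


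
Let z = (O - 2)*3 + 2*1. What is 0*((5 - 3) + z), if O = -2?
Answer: 0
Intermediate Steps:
z = -10 (z = (-2 - 2)*3 + 2*1 = -4*3 + 2 = -12 + 2 = -10)
0*((5 - 3) + z) = 0*((5 - 3) - 10) = 0*(2 - 10) = 0*(-8) = 0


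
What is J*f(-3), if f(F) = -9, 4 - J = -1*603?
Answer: -5463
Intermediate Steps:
J = 607 (J = 4 - (-1)*603 = 4 - 1*(-603) = 4 + 603 = 607)
J*f(-3) = 607*(-9) = -5463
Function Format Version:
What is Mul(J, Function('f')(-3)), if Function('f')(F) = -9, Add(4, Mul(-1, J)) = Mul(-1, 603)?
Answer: -5463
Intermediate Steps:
J = 607 (J = Add(4, Mul(-1, Mul(-1, 603))) = Add(4, Mul(-1, -603)) = Add(4, 603) = 607)
Mul(J, Function('f')(-3)) = Mul(607, -9) = -5463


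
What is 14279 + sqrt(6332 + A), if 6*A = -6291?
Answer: 14279 + sqrt(21134)/2 ≈ 14352.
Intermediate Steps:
A = -2097/2 (A = (1/6)*(-6291) = -2097/2 ≈ -1048.5)
14279 + sqrt(6332 + A) = 14279 + sqrt(6332 - 2097/2) = 14279 + sqrt(10567/2) = 14279 + sqrt(21134)/2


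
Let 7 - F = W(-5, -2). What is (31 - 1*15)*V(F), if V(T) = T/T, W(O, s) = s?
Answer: 16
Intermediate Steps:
F = 9 (F = 7 - 1*(-2) = 7 + 2 = 9)
V(T) = 1
(31 - 1*15)*V(F) = (31 - 1*15)*1 = (31 - 15)*1 = 16*1 = 16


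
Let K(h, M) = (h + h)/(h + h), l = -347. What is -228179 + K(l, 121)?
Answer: -228178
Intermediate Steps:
K(h, M) = 1 (K(h, M) = (2*h)/((2*h)) = (2*h)*(1/(2*h)) = 1)
-228179 + K(l, 121) = -228179 + 1 = -228178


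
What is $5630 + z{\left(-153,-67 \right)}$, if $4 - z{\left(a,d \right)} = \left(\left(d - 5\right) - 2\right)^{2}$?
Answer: $158$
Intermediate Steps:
$z{\left(a,d \right)} = 4 - \left(-7 + d\right)^{2}$ ($z{\left(a,d \right)} = 4 - \left(\left(d - 5\right) - 2\right)^{2} = 4 - \left(\left(-5 + d\right) - 2\right)^{2} = 4 - \left(-7 + d\right)^{2}$)
$5630 + z{\left(-153,-67 \right)} = 5630 + \left(4 - \left(-7 - 67\right)^{2}\right) = 5630 + \left(4 - \left(-74\right)^{2}\right) = 5630 + \left(4 - 5476\right) = 5630 - 5472 = 158$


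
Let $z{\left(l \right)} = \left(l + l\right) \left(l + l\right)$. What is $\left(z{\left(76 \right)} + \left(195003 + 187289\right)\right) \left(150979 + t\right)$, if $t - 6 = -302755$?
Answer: $-61526950920$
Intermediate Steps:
$t = -302749$ ($t = 6 - 302755 = -302749$)
$z{\left(l \right)} = 4 l^{2}$ ($z{\left(l \right)} = 2 l 2 l = 4 l^{2}$)
$\left(z{\left(76 \right)} + \left(195003 + 187289\right)\right) \left(150979 + t\right) = \left(4 \cdot 76^{2} + \left(195003 + 187289\right)\right) \left(150979 - 302749\right) = \left(4 \cdot 5776 + 382292\right) \left(-151770\right) = \left(23104 + 382292\right) \left(-151770\right) = 405396 \left(-151770\right) = -61526950920$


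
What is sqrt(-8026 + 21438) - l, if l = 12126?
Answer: -12126 + 2*sqrt(3353) ≈ -12010.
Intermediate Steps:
sqrt(-8026 + 21438) - l = sqrt(-8026 + 21438) - 1*12126 = sqrt(13412) - 12126 = 2*sqrt(3353) - 12126 = -12126 + 2*sqrt(3353)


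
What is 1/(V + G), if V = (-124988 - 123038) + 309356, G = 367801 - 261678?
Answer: 1/167453 ≈ 5.9718e-6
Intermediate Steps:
G = 106123
V = 61330 (V = -248026 + 309356 = 61330)
1/(V + G) = 1/(61330 + 106123) = 1/167453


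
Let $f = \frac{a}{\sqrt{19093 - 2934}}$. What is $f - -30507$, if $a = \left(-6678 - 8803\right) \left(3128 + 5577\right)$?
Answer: $30507 - \frac{1192585 \sqrt{16159}}{143} \approx -1.0296 \cdot 10^{6}$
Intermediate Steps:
$a = -134762105$ ($a = \left(-15481\right) 8705 = -134762105$)
$f = - \frac{1192585 \sqrt{16159}}{143}$ ($f = - \frac{134762105}{\sqrt{19093 - 2934}} = - \frac{134762105}{\sqrt{16159}} = - 134762105 \frac{\sqrt{16159}}{16159} = - \frac{1192585 \sqrt{16159}}{143} \approx -1.0601 \cdot 10^{6}$)
$f - -30507 = - \frac{1192585 \sqrt{16159}}{143} - -30507 = - \frac{1192585 \sqrt{16159}}{143} + 30507 = 30507 - \frac{1192585 \sqrt{16159}}{143}$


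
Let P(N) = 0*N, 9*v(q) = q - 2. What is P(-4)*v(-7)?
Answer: 0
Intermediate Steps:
v(q) = -2/9 + q/9 (v(q) = (q - 2)/9 = (-2 + q)/9 = -2/9 + q/9)
P(N) = 0
P(-4)*v(-7) = 0*(-2/9 + (1/9)*(-7)) = 0*(-2/9 - 7/9) = 0*(-1) = 0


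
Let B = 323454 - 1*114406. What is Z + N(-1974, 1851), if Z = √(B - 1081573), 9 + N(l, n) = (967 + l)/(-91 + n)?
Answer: -16847/1760 + 5*I*√34901 ≈ -9.5722 + 934.09*I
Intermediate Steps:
B = 209048 (B = 323454 - 114406 = 209048)
N(l, n) = -9 + (967 + l)/(-91 + n)
Z = 5*I*√34901 (Z = √(209048 - 1081573) = √(-872525) = 5*I*√34901 ≈ 934.09*I)
Z + N(-1974, 1851) = 5*I*√34901 + (1786 - 1974 - 9*1851)/(-91 + 1851) = 5*I*√34901 + (1786 - 1974 - 16659)/1760 = 5*I*√34901 + (1/1760)*(-16847) = 5*I*√34901 - 16847/1760 = -16847/1760 + 5*I*√34901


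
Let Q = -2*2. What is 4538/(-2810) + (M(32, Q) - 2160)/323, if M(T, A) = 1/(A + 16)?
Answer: -45210839/5445780 ≈ -8.3020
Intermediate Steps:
Q = -4
M(T, A) = 1/(16 + A)
4538/(-2810) + (M(32, Q) - 2160)/323 = 4538/(-2810) + (1/(16 - 4) - 2160)/323 = 4538*(-1/2810) + (1/12 - 2160)*(1/323) = -2269/1405 + (1/12 - 2160)*(1/323) = -2269/1405 - 25919/12*1/323 = -2269/1405 - 25919/3876 = -45210839/5445780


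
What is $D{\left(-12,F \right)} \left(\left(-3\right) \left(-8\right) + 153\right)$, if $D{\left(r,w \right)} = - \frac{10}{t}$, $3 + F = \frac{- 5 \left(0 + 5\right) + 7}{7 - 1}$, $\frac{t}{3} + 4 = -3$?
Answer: $\frac{590}{7} \approx 84.286$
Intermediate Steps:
$t = -21$ ($t = -12 + 3 \left(-3\right) = -12 - 9 = -21$)
$F = -6$ ($F = -3 + \frac{- 5 \left(0 + 5\right) + 7}{7 - 1} = -3 + \frac{\left(-5\right) 5 + 7}{6} = -3 + \left(-25 + 7\right) \frac{1}{6} = -3 - 3 = -6$)
$D{\left(r,w \right)} = \frac{10}{21}$ ($D{\left(r,w \right)} = - \frac{10}{-21} = \left(-10\right) \left(- \frac{1}{21}\right) = \frac{10}{21}$)
$D{\left(-12,F \right)} \left(\left(-3\right) \left(-8\right) + 153\right) = \frac{10 \left(\left(-3\right) \left(-8\right) + 153\right)}{21} = \frac{10 \left(24 + 153\right)}{21} = \frac{10}{21} \cdot 177 = \frac{590}{7}$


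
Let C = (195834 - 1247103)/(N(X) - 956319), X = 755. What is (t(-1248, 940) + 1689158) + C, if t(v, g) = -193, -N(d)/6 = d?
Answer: 540947127518/320283 ≈ 1.6890e+6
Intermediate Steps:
N(d) = -6*d
C = 350423/320283 (C = (195834 - 1247103)/(-6*755 - 956319) = -1051269/(-4530 - 956319) = -1051269/(-960849) = -1051269*(-1/960849) = 350423/320283 ≈ 1.0941)
(t(-1248, 940) + 1689158) + C = (-193 + 1689158) + 350423/320283 = 1688965 + 350423/320283 = 540947127518/320283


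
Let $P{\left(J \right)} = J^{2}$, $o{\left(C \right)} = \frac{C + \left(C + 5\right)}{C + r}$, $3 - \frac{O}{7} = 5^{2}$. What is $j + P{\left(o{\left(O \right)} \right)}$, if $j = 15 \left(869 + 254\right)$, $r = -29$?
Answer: $\frac{62690446}{3721} \approx 16848.0$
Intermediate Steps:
$j = 16845$ ($j = 15 \cdot 1123 = 16845$)
$O = -154$ ($O = 21 - 7 \cdot 5^{2} = 21 - 175 = -154$)
$o{\left(C \right)} = \frac{5 + 2 C}{-29 + C}$ ($o{\left(C \right)} = \frac{C + \left(C + 5\right)}{C - 29} = \frac{C + \left(5 + C\right)}{-29 + C} = \frac{5 + 2 C}{-29 + C}$)
$j + P{\left(o{\left(O \right)} \right)} = 16845 + \left(\frac{5 + 2 \left(-154\right)}{-29 - 154}\right)^{2} = 16845 + \left(\frac{5 - 308}{-183}\right)^{2} = 16845 + \left(\left(- \frac{1}{183}\right) \left(-303\right)\right)^{2} = 16845 + \left(\frac{101}{61}\right)^{2} = 16845 + \frac{10201}{3721} = \frac{62690446}{3721}$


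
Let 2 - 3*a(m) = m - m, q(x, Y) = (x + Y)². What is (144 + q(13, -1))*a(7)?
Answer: 192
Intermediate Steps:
q(x, Y) = (Y + x)²
a(m) = ⅔ (a(m) = ⅔ - (m - m)/3 = ⅔ - ⅓*0 = ⅔ + 0 = ⅔)
(144 + q(13, -1))*a(7) = (144 + (-1 + 13)²)*(⅔) = (144 + 12²)*(⅔) = (144 + 144)*(⅔) = 288*(⅔) = 192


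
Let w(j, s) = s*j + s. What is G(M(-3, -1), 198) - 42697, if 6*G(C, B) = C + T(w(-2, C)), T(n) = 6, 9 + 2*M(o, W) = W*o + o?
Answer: -170787/4 ≈ -42697.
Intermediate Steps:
w(j, s) = s + j*s (w(j, s) = j*s + s = s + j*s)
M(o, W) = -9/2 + o/2 + W*o/2 (M(o, W) = -9/2 + (W*o + o)/2 = -9/2 + (o + W*o)/2 = -9/2 + (o/2 + W*o/2) = -9/2 + o/2 + W*o/2)
G(C, B) = 1 + C/6 (G(C, B) = (C + 6)/6 = (6 + C)/6 = 1 + C/6)
G(M(-3, -1), 198) - 42697 = (1 + (-9/2 + (1/2)*(-3) + (1/2)*(-1)*(-3))/6) - 42697 = (1 + (-9/2 - 3/2 + 3/2)/6) - 42697 = (1 + (1/6)*(-9/2)) - 42697 = (1 - 3/4) - 42697 = 1/4 - 42697 = -170787/4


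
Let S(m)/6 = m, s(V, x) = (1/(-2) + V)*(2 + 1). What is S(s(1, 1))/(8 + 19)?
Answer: ⅓ ≈ 0.33333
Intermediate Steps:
s(V, x) = -3/2 + 3*V (s(V, x) = (-½ + V)*3 = -3/2 + 3*V)
S(m) = 6*m
S(s(1, 1))/(8 + 19) = (6*(-3/2 + 3*1))/(8 + 19) = (6*(-3/2 + 3))/27 = (6*(3/2))*(1/27) = 9*(1/27) = ⅓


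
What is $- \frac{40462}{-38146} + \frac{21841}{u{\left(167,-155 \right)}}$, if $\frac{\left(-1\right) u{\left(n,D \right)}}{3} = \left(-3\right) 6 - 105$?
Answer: $\frac{424038632}{7037937} \approx 60.25$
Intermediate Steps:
$u{\left(n,D \right)} = 369$ ($u{\left(n,D \right)} = - 3 \left(\left(-3\right) 6 - 105\right) = - 3 \left(-18 - 105\right) = \left(-3\right) \left(-123\right) = 369$)
$- \frac{40462}{-38146} + \frac{21841}{u{\left(167,-155 \right)}} = - \frac{40462}{-38146} + \frac{21841}{369} = \left(-40462\right) \left(- \frac{1}{38146}\right) + 21841 \cdot \frac{1}{369} = \frac{20231}{19073} + \frac{21841}{369} = \frac{424038632}{7037937}$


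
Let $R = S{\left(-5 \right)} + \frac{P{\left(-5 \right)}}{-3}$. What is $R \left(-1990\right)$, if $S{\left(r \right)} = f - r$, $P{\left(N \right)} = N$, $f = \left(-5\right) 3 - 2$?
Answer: $\frac{61690}{3} \approx 20563.0$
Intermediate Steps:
$f = -17$ ($f = -15 - 2 = -17$)
$S{\left(r \right)} = -17 - r$
$R = - \frac{31}{3}$ ($R = \left(-17 - -5\right) - \frac{5}{-3} = \left(-17 + 5\right) - - \frac{5}{3} = -12 + \frac{5}{3} = - \frac{31}{3} \approx -10.333$)
$R \left(-1990\right) = \left(- \frac{31}{3}\right) \left(-1990\right) = \frac{61690}{3}$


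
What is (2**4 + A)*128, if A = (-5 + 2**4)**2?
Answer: 17536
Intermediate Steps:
A = 121 (A = (-5 + 16)**2 = 11**2 = 121)
(2**4 + A)*128 = (2**4 + 121)*128 = (16 + 121)*128 = 137*128 = 17536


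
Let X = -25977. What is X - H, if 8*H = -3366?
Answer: -102225/4 ≈ -25556.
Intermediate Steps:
H = -1683/4 (H = (1/8)*(-3366) = -1683/4 ≈ -420.75)
X - H = -25977 - 1*(-1683/4) = -25977 + 1683/4 = -102225/4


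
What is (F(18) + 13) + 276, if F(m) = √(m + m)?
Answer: 295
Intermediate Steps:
F(m) = √2*√m (F(m) = √(2*m) = √2*√m)
(F(18) + 13) + 276 = (√2*√18 + 13) + 276 = (√2*(3*√2) + 13) + 276 = (6 + 13) + 276 = 19 + 276 = 295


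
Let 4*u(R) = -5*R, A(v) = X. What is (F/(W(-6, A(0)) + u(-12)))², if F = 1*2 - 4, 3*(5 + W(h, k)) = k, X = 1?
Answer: 36/961 ≈ 0.037461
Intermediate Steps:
A(v) = 1
W(h, k) = -5 + k/3
u(R) = -5*R/4 (u(R) = (-5*R)/4 = -5*R/4)
F = -2 (F = 2 - 4 = -2)
(F/(W(-6, A(0)) + u(-12)))² = (-2/((-5 + (⅓)*1) - 5/4*(-12)))² = (-2/((-5 + ⅓) + 15))² = (-2/(-14/3 + 15))² = (-2/(31/3))² = ((3/31)*(-2))² = (-6/31)² = 36/961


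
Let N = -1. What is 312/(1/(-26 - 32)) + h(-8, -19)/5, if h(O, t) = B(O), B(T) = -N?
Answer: -90479/5 ≈ -18096.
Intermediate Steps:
B(T) = 1 (B(T) = -1*(-1) = 1)
h(O, t) = 1
312/(1/(-26 - 32)) + h(-8, -19)/5 = 312/(1/(-26 - 32)) + 1/5 = 312/(1/(-58)) + 1*(⅕) = 312/(-1/58) + ⅕ = 312*(-58) + ⅕ = -18096 + ⅕ = -90479/5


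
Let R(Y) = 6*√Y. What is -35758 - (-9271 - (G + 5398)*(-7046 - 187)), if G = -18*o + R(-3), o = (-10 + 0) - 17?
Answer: -42585459 - 43398*I*√3 ≈ -4.2585e+7 - 75168.0*I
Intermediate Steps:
o = -27 (o = -10 - 17 = -27)
G = 486 + 6*I*√3 (G = -18*(-27) + 6*√(-3) = 486 + 6*(I*√3) = 486 + 6*I*√3 ≈ 486.0 + 10.392*I)
-35758 - (-9271 - (G + 5398)*(-7046 - 187)) = -35758 - (-9271 - ((486 + 6*I*√3) + 5398)*(-7046 - 187)) = -35758 - (-9271 - (5884 + 6*I*√3)*(-7233)) = -35758 - (-9271 - (-42558972 - 43398*I*√3)) = -35758 - (-9271 + (42558972 + 43398*I*√3)) = -35758 - (42549701 + 43398*I*√3) = -35758 + (-42549701 - 43398*I*√3) = -42585459 - 43398*I*√3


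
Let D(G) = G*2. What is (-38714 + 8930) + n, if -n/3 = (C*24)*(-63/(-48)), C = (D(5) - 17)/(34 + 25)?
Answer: -3513189/118 ≈ -29773.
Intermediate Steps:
D(G) = 2*G
C = -7/59 (C = (2*5 - 17)/(34 + 25) = (10 - 17)/59 = -7*1/59 = -7/59 ≈ -0.11864)
n = 1323/118 (n = -3*(-7/59*24)*(-63/(-48)) = -(-504)*(-63*(-1/48))/59 = -(-504)*21/(59*16) = -3*(-441/118) = 1323/118 ≈ 11.212)
(-38714 + 8930) + n = (-38714 + 8930) + 1323/118 = -29784 + 1323/118 = -3513189/118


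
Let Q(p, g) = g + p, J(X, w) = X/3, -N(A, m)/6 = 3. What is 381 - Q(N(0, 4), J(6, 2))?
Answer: 397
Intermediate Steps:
N(A, m) = -18 (N(A, m) = -6*3 = -18)
J(X, w) = X/3 (J(X, w) = X*(1/3) = X/3)
381 - Q(N(0, 4), J(6, 2)) = 381 - ((1/3)*6 - 18) = 381 - (2 - 18) = 381 - 1*(-16) = 381 + 16 = 397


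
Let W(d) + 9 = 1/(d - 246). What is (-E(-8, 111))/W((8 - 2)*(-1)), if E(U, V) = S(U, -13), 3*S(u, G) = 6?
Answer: 504/2269 ≈ 0.22212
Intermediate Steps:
S(u, G) = 2 (S(u, G) = (⅓)*6 = 2)
E(U, V) = 2
W(d) = -9 + 1/(-246 + d) (W(d) = -9 + 1/(d - 246) = -9 + 1/(-246 + d))
(-E(-8, 111))/W((8 - 2)*(-1)) = (-1*2)/(((2215 - 9*(8 - 2)*(-1))/(-246 + (8 - 2)*(-1)))) = -2*(-246 + 6*(-1))/(2215 - 54*(-1)) = -2*(-246 - 6)/(2215 - 9*(-6)) = -2*(-252/(2215 + 54)) = -2/((-1/252*2269)) = -2/(-2269/252) = -2*(-252/2269) = 504/2269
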